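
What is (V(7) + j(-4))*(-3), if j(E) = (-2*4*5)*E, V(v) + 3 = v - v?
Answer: -471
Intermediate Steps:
V(v) = -3 (V(v) = -3 + (v - v) = -3 + 0 = -3)
j(E) = -40*E (j(E) = (-8*5)*E = -40*E)
(V(7) + j(-4))*(-3) = (-3 - 40*(-4))*(-3) = (-3 + 160)*(-3) = 157*(-3) = -471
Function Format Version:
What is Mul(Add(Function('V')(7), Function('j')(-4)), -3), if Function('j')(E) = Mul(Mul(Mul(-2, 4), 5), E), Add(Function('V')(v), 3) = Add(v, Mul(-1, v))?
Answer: -471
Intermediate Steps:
Function('V')(v) = -3 (Function('V')(v) = Add(-3, Add(v, Mul(-1, v))) = Add(-3, 0) = -3)
Function('j')(E) = Mul(-40, E) (Function('j')(E) = Mul(Mul(-8, 5), E) = Mul(-40, E))
Mul(Add(Function('V')(7), Function('j')(-4)), -3) = Mul(Add(-3, Mul(-40, -4)), -3) = Mul(Add(-3, 160), -3) = Mul(157, -3) = -471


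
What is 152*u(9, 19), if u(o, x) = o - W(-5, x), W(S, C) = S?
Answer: 2128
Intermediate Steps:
u(o, x) = 5 + o (u(o, x) = o - 1*(-5) = o + 5 = 5 + o)
152*u(9, 19) = 152*(5 + 9) = 152*14 = 2128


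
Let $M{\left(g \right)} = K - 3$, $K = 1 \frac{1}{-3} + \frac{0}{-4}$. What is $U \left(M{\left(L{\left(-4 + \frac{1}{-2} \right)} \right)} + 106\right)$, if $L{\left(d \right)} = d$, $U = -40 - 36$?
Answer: $- \frac{23408}{3} \approx -7802.7$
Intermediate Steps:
$U = -76$
$K = - \frac{1}{3}$ ($K = 1 \left(- \frac{1}{3}\right) + 0 \left(- \frac{1}{4}\right) = - \frac{1}{3} + 0 = - \frac{1}{3} \approx -0.33333$)
$M{\left(g \right)} = - \frac{10}{3}$ ($M{\left(g \right)} = - \frac{1}{3} - 3 = - \frac{10}{3}$)
$U \left(M{\left(L{\left(-4 + \frac{1}{-2} \right)} \right)} + 106\right) = - 76 \left(- \frac{10}{3} + 106\right) = \left(-76\right) \frac{308}{3} = - \frac{23408}{3}$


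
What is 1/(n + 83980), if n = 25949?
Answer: 1/109929 ≈ 9.0968e-6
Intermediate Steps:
1/(n + 83980) = 1/(25949 + 83980) = 1/109929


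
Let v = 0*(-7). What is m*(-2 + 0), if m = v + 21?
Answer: -42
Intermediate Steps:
v = 0
m = 21 (m = 0 + 21 = 21)
m*(-2 + 0) = 21*(-2 + 0) = 21*(-2) = -42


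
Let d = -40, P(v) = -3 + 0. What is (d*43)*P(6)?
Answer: 5160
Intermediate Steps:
P(v) = -3
(d*43)*P(6) = -40*43*(-3) = -1720*(-3) = 5160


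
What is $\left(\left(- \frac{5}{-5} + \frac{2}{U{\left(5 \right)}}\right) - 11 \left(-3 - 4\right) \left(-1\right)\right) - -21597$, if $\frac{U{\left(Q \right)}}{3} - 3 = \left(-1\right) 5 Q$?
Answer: $\frac{710192}{33} \approx 21521.0$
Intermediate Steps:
$U{\left(Q \right)} = 9 - 15 Q$ ($U{\left(Q \right)} = 9 + 3 \left(-1\right) 5 Q = 9 + 3 \left(- 5 Q\right) = 9 - 15 Q$)
$\left(\left(- \frac{5}{-5} + \frac{2}{U{\left(5 \right)}}\right) - 11 \left(-3 - 4\right) \left(-1\right)\right) - -21597 = \left(\left(- \frac{5}{-5} + \frac{2}{9 - 75}\right) - 11 \left(-3 - 4\right) \left(-1\right)\right) - -21597 = \left(\left(\left(-5\right) \left(- \frac{1}{5}\right) + \frac{2}{9 - 75}\right) - 11 \left(\left(-7\right) \left(-1\right)\right)\right) + 21597 = \left(\left(1 + \frac{2}{-66}\right) - 77\right) + 21597 = \left(\left(1 + 2 \left(- \frac{1}{66}\right)\right) - 77\right) + 21597 = \left(\left(1 - \frac{1}{33}\right) - 77\right) + 21597 = \left(\frac{32}{33} - 77\right) + 21597 = - \frac{2509}{33} + 21597 = \frac{710192}{33}$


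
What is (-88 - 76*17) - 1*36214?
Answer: -37594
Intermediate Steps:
(-88 - 76*17) - 1*36214 = (-88 - 1292) - 36214 = -1380 - 36214 = -37594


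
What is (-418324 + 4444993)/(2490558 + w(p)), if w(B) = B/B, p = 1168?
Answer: 4026669/2490559 ≈ 1.6168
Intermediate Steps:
w(B) = 1
(-418324 + 4444993)/(2490558 + w(p)) = (-418324 + 4444993)/(2490558 + 1) = 4026669/2490559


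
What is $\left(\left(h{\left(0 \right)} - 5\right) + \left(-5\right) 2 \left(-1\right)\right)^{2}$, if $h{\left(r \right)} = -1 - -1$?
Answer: $25$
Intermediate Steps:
$h{\left(r \right)} = 0$ ($h{\left(r \right)} = -1 + 1 = 0$)
$\left(\left(h{\left(0 \right)} - 5\right) + \left(-5\right) 2 \left(-1\right)\right)^{2} = \left(\left(0 - 5\right) + \left(-5\right) 2 \left(-1\right)\right)^{2} = \left(\left(0 - 5\right) - -10\right)^{2} = \left(-5 + 10\right)^{2} = 5^{2} = 25$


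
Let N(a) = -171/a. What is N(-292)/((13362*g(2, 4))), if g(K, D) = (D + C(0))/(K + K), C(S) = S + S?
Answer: 57/1300568 ≈ 4.3827e-5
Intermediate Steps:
C(S) = 2*S
g(K, D) = D/(2*K) (g(K, D) = (D + 2*0)/(K + K) = (D + 0)/((2*K)) = D*(1/(2*K)) = D/(2*K))
N(-292)/((13362*g(2, 4))) = (-171/(-292))/((13362*((½)*4/2))) = (-171*(-1/292))/((13362*((½)*4*(½)))) = 171/(292*((13362*1))) = (171/292)/13362 = (171/292)*(1/13362) = 57/1300568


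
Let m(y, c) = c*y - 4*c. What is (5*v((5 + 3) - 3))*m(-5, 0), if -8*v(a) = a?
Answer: 0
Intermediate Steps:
v(a) = -a/8
m(y, c) = -4*c + c*y
(5*v((5 + 3) - 3))*m(-5, 0) = (5*(-((5 + 3) - 3)/8))*(0*(-4 - 5)) = (5*(-(8 - 3)/8))*(0*(-9)) = (5*(-1/8*5))*0 = (5*(-5/8))*0 = -25/8*0 = 0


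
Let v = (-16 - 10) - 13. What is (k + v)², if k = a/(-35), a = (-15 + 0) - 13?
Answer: 36481/25 ≈ 1459.2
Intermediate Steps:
a = -28 (a = -15 - 13 = -28)
k = ⅘ (k = -28/(-35) = -28*(-1/35) = ⅘ ≈ 0.80000)
v = -39 (v = -26 - 13 = -39)
(k + v)² = (⅘ - 39)² = (-191/5)² = 36481/25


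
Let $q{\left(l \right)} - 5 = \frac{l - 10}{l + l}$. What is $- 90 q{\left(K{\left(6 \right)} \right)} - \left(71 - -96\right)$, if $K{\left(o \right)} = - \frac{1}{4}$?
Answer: $-2462$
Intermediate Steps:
$K{\left(o \right)} = - \frac{1}{4}$ ($K{\left(o \right)} = \left(-1\right) \frac{1}{4} = - \frac{1}{4}$)
$q{\left(l \right)} = 5 + \frac{-10 + l}{2 l}$ ($q{\left(l \right)} = 5 + \frac{l - 10}{l + l} = 5 + \frac{-10 + l}{2 l}$)
$- 90 q{\left(K{\left(6 \right)} \right)} - \left(71 - -96\right) = - 90 \left(\frac{11}{2} - \frac{5}{- \frac{1}{4}}\right) - \left(71 - -96\right) = - 90 \left(\frac{11}{2} - -20\right) - 167 = - 90 \left(\frac{11}{2} + 20\right) - 167 = \left(-90\right) \frac{51}{2} - 167 = -2295 - 167 = -2462$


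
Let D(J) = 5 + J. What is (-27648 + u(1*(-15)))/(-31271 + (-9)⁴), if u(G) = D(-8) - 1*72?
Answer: 27723/24710 ≈ 1.1219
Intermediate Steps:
u(G) = -75 (u(G) = (5 - 8) - 1*72 = -3 - 72 = -75)
(-27648 + u(1*(-15)))/(-31271 + (-9)⁴) = (-27648 - 75)/(-31271 + (-9)⁴) = -27723/(-31271 + 6561) = -27723/(-24710) = -27723*(-1/24710) = 27723/24710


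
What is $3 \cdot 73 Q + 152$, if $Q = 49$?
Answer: $10883$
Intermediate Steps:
$3 \cdot 73 Q + 152 = 3 \cdot 73 \cdot 49 + 152 = 219 \cdot 49 + 152 = 10731 + 152 = 10883$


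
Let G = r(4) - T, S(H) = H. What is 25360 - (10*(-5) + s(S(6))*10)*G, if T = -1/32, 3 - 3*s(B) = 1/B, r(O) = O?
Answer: 2450255/96 ≈ 25524.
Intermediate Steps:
s(B) = 1 - 1/(3*B)
T = -1/32 (T = -1*1/32 = -1/32 ≈ -0.031250)
G = 129/32 (G = 4 - 1*(-1/32) = 4 + 1/32 = 129/32 ≈ 4.0313)
25360 - (10*(-5) + s(S(6))*10)*G = 25360 - (10*(-5) + ((-⅓ + 6)/6)*10)*129/32 = 25360 - (-50 + ((⅙)*(17/3))*10)*129/32 = 25360 - (-50 + (17/18)*10)*129/32 = 25360 - (-50 + 85/9)*129/32 = 25360 - (-365)*129/(9*32) = 25360 - 1*(-15695/96) = 25360 + 15695/96 = 2450255/96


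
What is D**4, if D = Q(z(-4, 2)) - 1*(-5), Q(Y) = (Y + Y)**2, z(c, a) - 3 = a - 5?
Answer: 625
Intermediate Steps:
z(c, a) = -2 + a (z(c, a) = 3 + (a - 5) = 3 + (-5 + a) = -2 + a)
Q(Y) = 4*Y**2 (Q(Y) = (2*Y)**2 = 4*Y**2)
D = 5 (D = 4*(-2 + 2)**2 - 1*(-5) = 4*0**2 + 5 = 4*0 + 5 = 0 + 5 = 5)
D**4 = 5**4 = 625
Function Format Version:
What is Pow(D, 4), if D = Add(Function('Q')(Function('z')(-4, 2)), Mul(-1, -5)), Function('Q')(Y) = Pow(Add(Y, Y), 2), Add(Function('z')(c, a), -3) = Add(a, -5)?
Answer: 625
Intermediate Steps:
Function('z')(c, a) = Add(-2, a) (Function('z')(c, a) = Add(3, Add(a, -5)) = Add(3, Add(-5, a)) = Add(-2, a))
Function('Q')(Y) = Mul(4, Pow(Y, 2)) (Function('Q')(Y) = Pow(Mul(2, Y), 2) = Mul(4, Pow(Y, 2)))
D = 5 (D = Add(Mul(4, Pow(Add(-2, 2), 2)), Mul(-1, -5)) = Add(Mul(4, Pow(0, 2)), 5) = Add(Mul(4, 0), 5) = Add(0, 5) = 5)
Pow(D, 4) = Pow(5, 4) = 625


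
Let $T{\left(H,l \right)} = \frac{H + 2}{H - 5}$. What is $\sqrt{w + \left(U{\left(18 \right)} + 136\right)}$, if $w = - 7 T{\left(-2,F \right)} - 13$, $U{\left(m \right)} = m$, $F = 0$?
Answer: $\sqrt{141} \approx 11.874$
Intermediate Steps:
$T{\left(H,l \right)} = \frac{2 + H}{-5 + H}$
$w = -13$ ($w = - 7 \frac{2 - 2}{-5 - 2} - 13 = - 7 \frac{1}{-7} \cdot 0 - 13 = - 7 \left(\left(- \frac{1}{7}\right) 0\right) - 13 = \left(-7\right) 0 - 13 = 0 - 13 = -13$)
$\sqrt{w + \left(U{\left(18 \right)} + 136\right)} = \sqrt{-13 + \left(18 + 136\right)} = \sqrt{-13 + 154} = \sqrt{141}$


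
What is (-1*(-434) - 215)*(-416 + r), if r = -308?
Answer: -158556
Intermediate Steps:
(-1*(-434) - 215)*(-416 + r) = (-1*(-434) - 215)*(-416 - 308) = (434 - 215)*(-724) = 219*(-724) = -158556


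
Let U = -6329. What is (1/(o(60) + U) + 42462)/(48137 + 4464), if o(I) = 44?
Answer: 11603203/14373795 ≈ 0.80725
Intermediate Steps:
(1/(o(60) + U) + 42462)/(48137 + 4464) = (1/(44 - 6329) + 42462)/(48137 + 4464) = (1/(-6285) + 42462)/52601 = (-1/6285 + 42462)*(1/52601) = (266873669/6285)*(1/52601) = 11603203/14373795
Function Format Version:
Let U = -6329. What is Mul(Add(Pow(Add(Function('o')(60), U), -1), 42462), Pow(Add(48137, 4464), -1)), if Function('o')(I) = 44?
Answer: Rational(11603203, 14373795) ≈ 0.80725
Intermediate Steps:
Mul(Add(Pow(Add(Function('o')(60), U), -1), 42462), Pow(Add(48137, 4464), -1)) = Mul(Add(Pow(Add(44, -6329), -1), 42462), Pow(Add(48137, 4464), -1)) = Mul(Add(Pow(-6285, -1), 42462), Pow(52601, -1)) = Mul(Add(Rational(-1, 6285), 42462), Rational(1, 52601)) = Mul(Rational(266873669, 6285), Rational(1, 52601)) = Rational(11603203, 14373795)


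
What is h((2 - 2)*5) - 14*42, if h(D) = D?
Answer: -588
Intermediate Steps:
h((2 - 2)*5) - 14*42 = (2 - 2)*5 - 14*42 = 0*5 - 588 = 0 - 588 = -588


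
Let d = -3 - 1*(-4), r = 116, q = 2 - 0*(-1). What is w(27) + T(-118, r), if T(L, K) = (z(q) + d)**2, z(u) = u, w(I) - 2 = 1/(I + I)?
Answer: 595/54 ≈ 11.019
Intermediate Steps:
q = 2 (q = 2 - 1*0 = 2 + 0 = 2)
w(I) = 2 + 1/(2*I) (w(I) = 2 + 1/(I + I) = 2 + 1/(2*I))
d = 1 (d = -3 + 4 = 1)
T(L, K) = 9 (T(L, K) = (2 + 1)**2 = 3**2 = 9)
w(27) + T(-118, r) = (2 + (1/2)/27) + 9 = (2 + (1/2)*(1/27)) + 9 = (2 + 1/54) + 9 = 109/54 + 9 = 595/54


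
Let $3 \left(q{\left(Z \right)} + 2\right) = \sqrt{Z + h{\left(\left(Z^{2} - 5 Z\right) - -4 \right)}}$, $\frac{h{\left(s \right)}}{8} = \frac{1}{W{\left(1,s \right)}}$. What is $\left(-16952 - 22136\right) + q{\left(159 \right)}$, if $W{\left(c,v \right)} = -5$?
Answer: $-39090 + \frac{\sqrt{3935}}{15} \approx -39086.0$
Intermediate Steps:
$h{\left(s \right)} = - \frac{8}{5}$ ($h{\left(s \right)} = \frac{8}{-5} = 8 \left(- \frac{1}{5}\right) = - \frac{8}{5}$)
$q{\left(Z \right)} = -2 + \frac{\sqrt{- \frac{8}{5} + Z}}{3}$ ($q{\left(Z \right)} = -2 + \frac{\sqrt{Z - \frac{8}{5}}}{3} = -2 + \frac{\sqrt{- \frac{8}{5} + Z}}{3}$)
$\left(-16952 - 22136\right) + q{\left(159 \right)} = \left(-16952 - 22136\right) - \left(2 - \frac{\sqrt{-40 + 25 \cdot 159}}{15}\right) = -39088 - \left(2 - \frac{\sqrt{-40 + 3975}}{15}\right) = -39088 - \left(2 - \frac{\sqrt{3935}}{15}\right) = -39090 + \frac{\sqrt{3935}}{15}$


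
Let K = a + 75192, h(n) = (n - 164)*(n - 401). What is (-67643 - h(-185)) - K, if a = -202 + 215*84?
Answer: -365207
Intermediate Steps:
h(n) = (-401 + n)*(-164 + n) (h(n) = (-164 + n)*(-401 + n) = (-401 + n)*(-164 + n))
a = 17858 (a = -202 + 18060 = 17858)
K = 93050 (K = 17858 + 75192 = 93050)
(-67643 - h(-185)) - K = (-67643 - (65764 + (-185)² - 565*(-185))) - 1*93050 = (-67643 - (65764 + 34225 + 104525)) - 93050 = (-67643 - 1*204514) - 93050 = (-67643 - 204514) - 93050 = -272157 - 93050 = -365207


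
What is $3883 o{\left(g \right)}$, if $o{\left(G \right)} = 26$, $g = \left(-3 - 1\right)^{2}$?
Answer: $100958$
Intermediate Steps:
$g = 16$ ($g = \left(-4\right)^{2} = 16$)
$3883 o{\left(g \right)} = 3883 \cdot 26 = 100958$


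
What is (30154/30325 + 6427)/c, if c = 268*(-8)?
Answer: -2909387/970400 ≈ -2.9981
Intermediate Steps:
c = -2144
(30154/30325 + 6427)/c = (30154/30325 + 6427)/(-2144) = (30154*(1/30325) + 6427)*(-1/2144) = (30154/30325 + 6427)*(-1/2144) = (194928929/30325)*(-1/2144) = -2909387/970400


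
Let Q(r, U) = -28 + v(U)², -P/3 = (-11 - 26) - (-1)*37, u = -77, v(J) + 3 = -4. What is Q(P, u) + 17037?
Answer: 17058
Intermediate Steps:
v(J) = -7 (v(J) = -3 - 4 = -7)
P = 0 (P = -3*((-11 - 26) - (-1)*37) = -3*(-37 - 1*(-37)) = -3*(-37 + 37) = -3*0 = 0)
Q(r, U) = 21 (Q(r, U) = -28 + (-7)² = -28 + 49 = 21)
Q(P, u) + 17037 = 21 + 17037 = 17058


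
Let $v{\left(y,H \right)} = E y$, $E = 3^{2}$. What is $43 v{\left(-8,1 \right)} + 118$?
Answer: $-2978$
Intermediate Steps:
$E = 9$
$v{\left(y,H \right)} = 9 y$
$43 v{\left(-8,1 \right)} + 118 = 43 \cdot 9 \left(-8\right) + 118 = 43 \left(-72\right) + 118 = -3096 + 118 = -2978$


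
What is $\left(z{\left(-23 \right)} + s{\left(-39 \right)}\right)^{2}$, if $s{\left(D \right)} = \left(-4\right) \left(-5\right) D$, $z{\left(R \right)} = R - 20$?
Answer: $677329$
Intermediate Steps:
$z{\left(R \right)} = -20 + R$ ($z{\left(R \right)} = R - 20 = -20 + R$)
$s{\left(D \right)} = 20 D$
$\left(z{\left(-23 \right)} + s{\left(-39 \right)}\right)^{2} = \left(\left(-20 - 23\right) + 20 \left(-39\right)\right)^{2} = \left(-43 - 780\right)^{2} = \left(-823\right)^{2} = 677329$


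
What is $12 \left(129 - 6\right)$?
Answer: $1476$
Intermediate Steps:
$12 \left(129 - 6\right) = 12 \cdot 123 = 1476$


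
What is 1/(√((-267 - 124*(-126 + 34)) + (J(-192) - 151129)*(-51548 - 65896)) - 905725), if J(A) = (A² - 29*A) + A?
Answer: -905725/807549404768 - √12788370857/807549404768 ≈ -1.2616e-6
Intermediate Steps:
J(A) = A² - 28*A
1/(√((-267 - 124*(-126 + 34)) + (J(-192) - 151129)*(-51548 - 65896)) - 905725) = 1/(√((-267 - 124*(-126 + 34)) + (-192*(-28 - 192) - 151129)*(-51548 - 65896)) - 905725) = 1/(√((-267 - 124*(-92)) + (-192*(-220) - 151129)*(-117444)) - 905725) = 1/(√((-267 + 11408) + (42240 - 151129)*(-117444)) - 905725) = 1/(√(11141 - 108889*(-117444)) - 905725) = 1/(√(11141 + 12788359716) - 905725) = 1/(√12788370857 - 905725) = 1/(-905725 + √12788370857)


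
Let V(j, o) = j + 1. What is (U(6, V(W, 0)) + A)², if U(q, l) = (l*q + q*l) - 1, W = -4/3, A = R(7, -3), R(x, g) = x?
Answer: 4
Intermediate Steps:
A = 7
W = -4/3 (W = -4*⅓ = -4/3 ≈ -1.3333)
V(j, o) = 1 + j
U(q, l) = -1 + 2*l*q (U(q, l) = (l*q + l*q) - 1 = 2*l*q - 1 = -1 + 2*l*q)
(U(6, V(W, 0)) + A)² = ((-1 + 2*(1 - 4/3)*6) + 7)² = ((-1 + 2*(-⅓)*6) + 7)² = ((-1 - 4) + 7)² = (-5 + 7)² = 2² = 4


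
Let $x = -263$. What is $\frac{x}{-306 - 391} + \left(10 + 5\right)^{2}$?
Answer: $\frac{157088}{697} \approx 225.38$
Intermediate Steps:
$\frac{x}{-306 - 391} + \left(10 + 5\right)^{2} = - \frac{263}{-306 - 391} + \left(10 + 5\right)^{2} = - \frac{263}{-697} + 15^{2} = \left(-263\right) \left(- \frac{1}{697}\right) + 225 = \frac{263}{697} + 225 = \frac{157088}{697}$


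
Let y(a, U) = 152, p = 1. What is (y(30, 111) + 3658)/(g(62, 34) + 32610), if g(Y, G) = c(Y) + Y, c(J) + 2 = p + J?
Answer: 1270/10911 ≈ 0.11640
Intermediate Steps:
c(J) = -1 + J (c(J) = -2 + (1 + J) = -1 + J)
g(Y, G) = -1 + 2*Y (g(Y, G) = (-1 + Y) + Y = -1 + 2*Y)
(y(30, 111) + 3658)/(g(62, 34) + 32610) = (152 + 3658)/((-1 + 2*62) + 32610) = 3810/((-1 + 124) + 32610) = 3810/(123 + 32610) = 3810/32733 = 3810*(1/32733) = 1270/10911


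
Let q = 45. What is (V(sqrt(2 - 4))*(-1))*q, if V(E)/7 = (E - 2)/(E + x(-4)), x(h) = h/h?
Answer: -315*I*sqrt(2) ≈ -445.48*I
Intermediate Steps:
x(h) = 1
V(E) = 7*(-2 + E)/(1 + E) (V(E) = 7*((E - 2)/(E + 1)) = 7*((-2 + E)/(1 + E)) = 7*(-2 + E)/(1 + E))
(V(sqrt(2 - 4))*(-1))*q = ((7*(-2 + sqrt(2 - 4))/(1 + sqrt(2 - 4)))*(-1))*45 = ((7*(-2 + sqrt(-2))/(1 + sqrt(-2)))*(-1))*45 = ((7*(-2 + I*sqrt(2))/(1 + I*sqrt(2)))*(-1))*45 = -7*(-2 + I*sqrt(2))/(1 + I*sqrt(2))*45 = -315*(-2 + I*sqrt(2))/(1 + I*sqrt(2))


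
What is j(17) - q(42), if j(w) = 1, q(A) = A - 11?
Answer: -30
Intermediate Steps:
q(A) = -11 + A
j(17) - q(42) = 1 - (-11 + 42) = 1 - 1*31 = 1 - 31 = -30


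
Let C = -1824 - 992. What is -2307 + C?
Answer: -5123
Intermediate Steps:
C = -2816
-2307 + C = -2307 - 2816 = -5123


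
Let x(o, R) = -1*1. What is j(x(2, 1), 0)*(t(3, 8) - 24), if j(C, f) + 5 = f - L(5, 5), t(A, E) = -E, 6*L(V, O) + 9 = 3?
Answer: 128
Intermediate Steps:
L(V, O) = -1 (L(V, O) = -3/2 + (⅙)*3 = -3/2 + ½ = -1)
x(o, R) = -1
j(C, f) = -4 + f (j(C, f) = -5 + (f - 1*(-1)) = -5 + (f + 1) = -5 + (1 + f) = -4 + f)
j(x(2, 1), 0)*(t(3, 8) - 24) = (-4 + 0)*(-1*8 - 24) = -4*(-8 - 24) = -4*(-32) = 128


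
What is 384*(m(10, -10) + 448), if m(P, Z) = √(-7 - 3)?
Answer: 172032 + 384*I*√10 ≈ 1.7203e+5 + 1214.3*I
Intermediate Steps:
m(P, Z) = I*√10 (m(P, Z) = √(-10) = I*√10)
384*(m(10, -10) + 448) = 384*(I*√10 + 448) = 384*(448 + I*√10) = 172032 + 384*I*√10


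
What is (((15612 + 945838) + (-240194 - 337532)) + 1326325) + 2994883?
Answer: 4704932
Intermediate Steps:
(((15612 + 945838) + (-240194 - 337532)) + 1326325) + 2994883 = ((961450 - 577726) + 1326325) + 2994883 = (383724 + 1326325) + 2994883 = 1710049 + 2994883 = 4704932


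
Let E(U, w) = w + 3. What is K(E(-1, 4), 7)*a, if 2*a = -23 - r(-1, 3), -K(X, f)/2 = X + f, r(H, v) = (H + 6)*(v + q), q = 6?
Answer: 952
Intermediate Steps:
r(H, v) = (6 + H)*(6 + v) (r(H, v) = (H + 6)*(v + 6) = (6 + H)*(6 + v))
E(U, w) = 3 + w
K(X, f) = -2*X - 2*f (K(X, f) = -2*(X + f) = -2*X - 2*f)
a = -34 (a = (-23 - (36 + 6*(-1) + 6*3 - 1*3))/2 = (-23 - (36 - 6 + 18 - 3))/2 = (-23 - 1*45)/2 = (-23 - 45)/2 = (½)*(-68) = -34)
K(E(-1, 4), 7)*a = (-2*(3 + 4) - 2*7)*(-34) = (-2*7 - 14)*(-34) = (-14 - 14)*(-34) = -28*(-34) = 952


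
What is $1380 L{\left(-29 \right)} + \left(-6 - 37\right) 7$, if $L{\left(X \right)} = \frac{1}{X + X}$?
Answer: $- \frac{9419}{29} \approx -324.79$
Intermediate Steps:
$L{\left(X \right)} = \frac{1}{2 X}$
$1380 L{\left(-29 \right)} + \left(-6 - 37\right) 7 = 1380 \frac{1}{2 \left(-29\right)} + \left(-6 - 37\right) 7 = 1380 \cdot \frac{1}{2} \left(- \frac{1}{29}\right) + \left(-6 - 37\right) 7 = 1380 \left(- \frac{1}{58}\right) - 301 = - \frac{690}{29} - 301 = - \frac{9419}{29}$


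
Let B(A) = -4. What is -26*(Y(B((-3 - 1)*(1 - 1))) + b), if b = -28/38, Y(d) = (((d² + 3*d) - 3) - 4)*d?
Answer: -5564/19 ≈ -292.84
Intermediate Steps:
Y(d) = d*(-7 + d² + 3*d) (Y(d) = ((-3 + d² + 3*d) - 4)*d = (-7 + d² + 3*d)*d = d*(-7 + d² + 3*d))
b = -14/19 (b = -28*1/38 = -14/19 ≈ -0.73684)
-26*(Y(B((-3 - 1)*(1 - 1))) + b) = -26*(-4*(-7 + (-4)² + 3*(-4)) - 14/19) = -26*(-4*(-7 + 16 - 12) - 14/19) = -26*(-4*(-3) - 14/19) = -26*(12 - 14/19) = -26*214/19 = -5564/19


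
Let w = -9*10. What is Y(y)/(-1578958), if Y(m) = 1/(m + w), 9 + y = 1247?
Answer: -1/1812643784 ≈ -5.5168e-10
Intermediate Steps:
y = 1238 (y = -9 + 1247 = 1238)
w = -90
Y(m) = 1/(-90 + m) (Y(m) = 1/(m - 90) = 1/(-90 + m))
Y(y)/(-1578958) = 1/((-90 + 1238)*(-1578958)) = -1/1578958/1148 = (1/1148)*(-1/1578958) = -1/1812643784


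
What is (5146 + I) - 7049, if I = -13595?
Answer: -15498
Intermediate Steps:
(5146 + I) - 7049 = (5146 - 13595) - 7049 = -8449 - 7049 = -15498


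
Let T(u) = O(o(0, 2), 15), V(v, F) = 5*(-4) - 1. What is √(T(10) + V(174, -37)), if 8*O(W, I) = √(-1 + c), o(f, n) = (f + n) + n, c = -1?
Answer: √(-336 + 2*I*√2)/4 ≈ 0.019288 + 4.5826*I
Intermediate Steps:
o(f, n) = f + 2*n
O(W, I) = I*√2/8 (O(W, I) = √(-1 - 1)/8 = √(-2)/8 = (I*√2)/8 = I*√2/8)
V(v, F) = -21 (V(v, F) = -20 - 1 = -21)
T(u) = I*√2/8
√(T(10) + V(174, -37)) = √(I*√2/8 - 21) = √(-21 + I*√2/8)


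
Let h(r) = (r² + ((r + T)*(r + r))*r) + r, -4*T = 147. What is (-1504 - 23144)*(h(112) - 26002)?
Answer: -46203316848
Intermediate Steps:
T = -147/4 (T = -¼*147 = -147/4 ≈ -36.750)
h(r) = r + r² + 2*r²*(-147/4 + r) (h(r) = (r² + ((r - 147/4)*(r + r))*r) + r = (r² + ((-147/4 + r)*(2*r))*r) + r = (r² + (2*r*(-147/4 + r))*r) + r = (r² + 2*r²*(-147/4 + r)) + r = r + r² + 2*r²*(-147/4 + r))
(-1504 - 23144)*(h(112) - 26002) = (-1504 - 23144)*((½)*112*(2 - 145*112 + 4*112²) - 26002) = -24648*((½)*112*(2 - 16240 + 4*12544) - 26002) = -24648*((½)*112*(2 - 16240 + 50176) - 26002) = -24648*((½)*112*33938 - 26002) = -24648*(1900528 - 26002) = -24648*1874526 = -46203316848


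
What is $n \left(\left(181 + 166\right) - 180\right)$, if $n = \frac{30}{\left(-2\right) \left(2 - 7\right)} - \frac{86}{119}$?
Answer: $\frac{45257}{119} \approx 380.31$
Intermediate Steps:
$n = \frac{271}{119}$ ($n = \frac{30}{\left(-2\right) \left(-5\right)} - \frac{86}{119} = \frac{30}{10} - \frac{86}{119} = 30 \cdot \frac{1}{10} - \frac{86}{119} = 3 - \frac{86}{119} = \frac{271}{119} \approx 2.2773$)
$n \left(\left(181 + 166\right) - 180\right) = \frac{271 \left(\left(181 + 166\right) - 180\right)}{119} = \frac{271 \left(347 - 180\right)}{119} = \frac{271}{119} \cdot 167 = \frac{45257}{119}$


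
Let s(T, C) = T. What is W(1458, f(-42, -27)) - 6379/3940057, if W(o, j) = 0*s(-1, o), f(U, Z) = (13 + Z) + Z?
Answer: -6379/3940057 ≈ -0.0016190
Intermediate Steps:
f(U, Z) = 13 + 2*Z
W(o, j) = 0 (W(o, j) = 0*(-1) = 0)
W(1458, f(-42, -27)) - 6379/3940057 = 0 - 6379/3940057 = -6379/3940057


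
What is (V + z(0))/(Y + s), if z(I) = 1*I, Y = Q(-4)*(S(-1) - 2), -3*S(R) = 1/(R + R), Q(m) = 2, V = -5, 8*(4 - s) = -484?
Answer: -6/73 ≈ -0.082192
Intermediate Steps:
s = 129/2 (s = 4 - ⅛*(-484) = 4 + 121/2 = 129/2 ≈ 64.500)
S(R) = -1/(6*R) (S(R) = -1/(3*(R + R)) = -1/(2*R)/3 = -1/(6*R))
Y = -11/3 (Y = 2*(-⅙/(-1) - 2) = 2*(-⅙*(-1) - 2) = 2*(⅙ - 2) = 2*(-11/6) = -11/3 ≈ -3.6667)
z(I) = I
(V + z(0))/(Y + s) = (-5 + 0)/(-11/3 + 129/2) = -5/365/6 = -5*6/365 = -6/73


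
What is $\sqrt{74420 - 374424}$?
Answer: $2 i \sqrt{75001} \approx 547.73 i$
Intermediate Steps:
$\sqrt{74420 - 374424} = \sqrt{-300004} = 2 i \sqrt{75001}$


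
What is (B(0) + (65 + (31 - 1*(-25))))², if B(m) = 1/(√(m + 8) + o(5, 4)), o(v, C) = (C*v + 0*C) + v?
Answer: 5577401132/380689 - 298728*√2/380689 ≈ 14650.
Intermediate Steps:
o(v, C) = v + C*v (o(v, C) = (C*v + 0) + v = C*v + v = v + C*v)
B(m) = 1/(25 + √(8 + m)) (B(m) = 1/(√(m + 8) + 5*(1 + 4)) = 1/(√(8 + m) + 5*5) = 1/(√(8 + m) + 25) = 1/(25 + √(8 + m)))
(B(0) + (65 + (31 - 1*(-25))))² = (1/(25 + √(8 + 0)) + (65 + (31 - 1*(-25))))² = (1/(25 + √8) + (65 + (31 + 25)))² = (1/(25 + 2*√2) + (65 + 56))² = (1/(25 + 2*√2) + 121)² = (121 + 1/(25 + 2*√2))²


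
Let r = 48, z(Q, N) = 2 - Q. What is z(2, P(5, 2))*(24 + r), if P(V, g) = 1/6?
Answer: 0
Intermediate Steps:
P(V, g) = ⅙
z(2, P(5, 2))*(24 + r) = (2 - 1*2)*(24 + 48) = (2 - 2)*72 = 0*72 = 0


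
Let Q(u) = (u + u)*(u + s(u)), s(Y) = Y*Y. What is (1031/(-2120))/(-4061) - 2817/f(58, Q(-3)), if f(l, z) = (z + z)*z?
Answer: -336802529/309935520 ≈ -1.0867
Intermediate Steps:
s(Y) = Y²
Q(u) = 2*u*(u + u²) (Q(u) = (u + u)*(u + u²) = (2*u)*(u + u²) = 2*u*(u + u²))
f(l, z) = 2*z² (f(l, z) = (2*z)*z = 2*z²)
(1031/(-2120))/(-4061) - 2817/f(58, Q(-3)) = (1031/(-2120))/(-4061) - 2817*1/(648*(1 - 3)²) = (1031*(-1/2120))*(-1/4061) - 2817/(2*(2*9*(-2))²) = -1031/2120*(-1/4061) - 2817/(2*(-36)²) = 1031/8609320 - 2817/(2*1296) = 1031/8609320 - 2817/2592 = 1031/8609320 - 2817*1/2592 = 1031/8609320 - 313/288 = -336802529/309935520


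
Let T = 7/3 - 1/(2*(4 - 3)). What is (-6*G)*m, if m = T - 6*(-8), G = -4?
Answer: 1196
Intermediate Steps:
T = 11/6 (T = 7*(1/3) - 1/(2*1) = 7/3 - 1/2 = 11/6 ≈ 1.8333)
m = 299/6 (m = 11/6 - 6*(-8) = 11/6 + 48 = 299/6 ≈ 49.833)
(-6*G)*m = -6*(-4)*(299/6) = 24*(299/6) = 1196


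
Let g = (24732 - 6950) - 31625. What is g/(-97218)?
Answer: 13843/97218 ≈ 0.14239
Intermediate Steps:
g = -13843 (g = 17782 - 31625 = -13843)
g/(-97218) = -13843/(-97218) = -13843*(-1/97218) = 13843/97218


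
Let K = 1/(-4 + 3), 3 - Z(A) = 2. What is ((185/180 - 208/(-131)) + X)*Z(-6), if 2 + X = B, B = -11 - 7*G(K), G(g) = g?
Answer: -15961/4716 ≈ -3.3844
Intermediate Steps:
Z(A) = 1 (Z(A) = 3 - 1*2 = 3 - 2 = 1)
K = -1 (K = 1/(-1) = -1)
B = -4 (B = -11 - 7*(-1) = -11 + 7 = -4)
X = -6 (X = -2 - 4 = -6)
((185/180 - 208/(-131)) + X)*Z(-6) = ((185/180 - 208/(-131)) - 6)*1 = ((185*(1/180) - 208*(-1/131)) - 6)*1 = ((37/36 + 208/131) - 6)*1 = (12335/4716 - 6)*1 = -15961/4716*1 = -15961/4716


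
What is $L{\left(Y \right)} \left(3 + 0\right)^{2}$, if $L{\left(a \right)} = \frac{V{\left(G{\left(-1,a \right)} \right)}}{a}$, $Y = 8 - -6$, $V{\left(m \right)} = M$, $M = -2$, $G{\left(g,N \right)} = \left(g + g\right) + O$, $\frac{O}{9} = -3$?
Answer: $- \frac{9}{7} \approx -1.2857$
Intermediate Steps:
$O = -27$ ($O = 9 \left(-3\right) = -27$)
$G{\left(g,N \right)} = -27 + 2 g$ ($G{\left(g,N \right)} = \left(g + g\right) - 27 = 2 g - 27 = -27 + 2 g$)
$V{\left(m \right)} = -2$
$Y = 14$ ($Y = 8 + 6 = 14$)
$L{\left(a \right)} = - \frac{2}{a}$
$L{\left(Y \right)} \left(3 + 0\right)^{2} = - \frac{2}{14} \left(3 + 0\right)^{2} = \left(-2\right) \frac{1}{14} \cdot 3^{2} = \left(- \frac{1}{7}\right) 9 = - \frac{9}{7}$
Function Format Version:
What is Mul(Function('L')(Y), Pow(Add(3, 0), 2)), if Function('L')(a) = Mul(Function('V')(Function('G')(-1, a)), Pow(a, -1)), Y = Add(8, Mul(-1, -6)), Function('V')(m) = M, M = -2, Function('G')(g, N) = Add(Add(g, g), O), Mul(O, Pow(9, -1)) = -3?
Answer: Rational(-9, 7) ≈ -1.2857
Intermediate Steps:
O = -27 (O = Mul(9, -3) = -27)
Function('G')(g, N) = Add(-27, Mul(2, g)) (Function('G')(g, N) = Add(Add(g, g), -27) = Add(Mul(2, g), -27) = Add(-27, Mul(2, g)))
Function('V')(m) = -2
Y = 14 (Y = Add(8, 6) = 14)
Function('L')(a) = Mul(-2, Pow(a, -1))
Mul(Function('L')(Y), Pow(Add(3, 0), 2)) = Mul(Mul(-2, Pow(14, -1)), Pow(Add(3, 0), 2)) = Mul(Mul(-2, Rational(1, 14)), Pow(3, 2)) = Mul(Rational(-1, 7), 9) = Rational(-9, 7)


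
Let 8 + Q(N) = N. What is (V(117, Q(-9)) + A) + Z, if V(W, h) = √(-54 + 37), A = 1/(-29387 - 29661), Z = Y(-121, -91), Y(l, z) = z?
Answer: -5373369/59048 + I*√17 ≈ -91.0 + 4.1231*I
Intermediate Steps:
Z = -91
Q(N) = -8 + N
A = -1/59048 (A = 1/(-59048) = -1/59048 ≈ -1.6935e-5)
V(W, h) = I*√17 (V(W, h) = √(-17) = I*√17)
(V(117, Q(-9)) + A) + Z = (I*√17 - 1/59048) - 91 = (-1/59048 + I*√17) - 91 = -5373369/59048 + I*√17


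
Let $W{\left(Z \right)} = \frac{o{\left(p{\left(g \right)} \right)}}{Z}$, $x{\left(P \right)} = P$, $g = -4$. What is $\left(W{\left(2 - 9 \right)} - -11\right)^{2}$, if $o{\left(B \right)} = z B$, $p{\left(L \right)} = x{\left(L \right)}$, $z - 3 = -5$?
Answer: $\frac{4761}{49} \approx 97.163$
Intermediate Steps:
$z = -2$ ($z = 3 - 5 = -2$)
$p{\left(L \right)} = L$
$o{\left(B \right)} = - 2 B$
$W{\left(Z \right)} = \frac{8}{Z}$ ($W{\left(Z \right)} = \frac{\left(-2\right) \left(-4\right)}{Z} = \frac{8}{Z}$)
$\left(W{\left(2 - 9 \right)} - -11\right)^{2} = \left(\frac{8}{2 - 9} - -11\right)^{2} = \left(\frac{8}{2 - 9} + 11\right)^{2} = \left(\frac{8}{-7} + 11\right)^{2} = \left(8 \left(- \frac{1}{7}\right) + 11\right)^{2} = \left(- \frac{8}{7} + 11\right)^{2} = \left(\frac{69}{7}\right)^{2} = \frac{4761}{49}$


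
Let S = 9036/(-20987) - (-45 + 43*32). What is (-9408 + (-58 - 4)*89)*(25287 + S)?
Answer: -7504129130336/20987 ≈ -3.5756e+8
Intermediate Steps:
S = -27942733/20987 (S = 9036*(-1/20987) - (-45 + 1376) = -9036/20987 - 1*1331 = -9036/20987 - 1331 = -27942733/20987 ≈ -1331.4)
(-9408 + (-58 - 4)*89)*(25287 + S) = (-9408 + (-58 - 4)*89)*(25287 - 27942733/20987) = (-9408 - 62*89)*(502755536/20987) = (-9408 - 5518)*(502755536/20987) = -14926*502755536/20987 = -7504129130336/20987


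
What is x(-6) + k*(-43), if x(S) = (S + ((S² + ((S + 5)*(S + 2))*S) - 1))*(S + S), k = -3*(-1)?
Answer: -189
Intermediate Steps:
k = 3
x(S) = 2*S*(-1 + S + S² + S*(2 + S)*(5 + S)) (x(S) = (S + ((S² + ((5 + S)*(2 + S))*S) - 1))*(2*S) = (S + ((S² + ((2 + S)*(5 + S))*S) - 1))*(2*S) = (S + ((S² + S*(2 + S)*(5 + S)) - 1))*(2*S) = (S + (-1 + S² + S*(2 + S)*(5 + S)))*(2*S) = (-1 + S + S² + S*(2 + S)*(5 + S))*(2*S) = 2*S*(-1 + S + S² + S*(2 + S)*(5 + S)))
x(-6) + k*(-43) = 2*(-6)*(-1 + (-6)³ + 8*(-6)² + 11*(-6)) + 3*(-43) = 2*(-6)*(-1 - 216 + 8*36 - 66) - 129 = 2*(-6)*(-1 - 216 + 288 - 66) - 129 = 2*(-6)*5 - 129 = -60 - 129 = -189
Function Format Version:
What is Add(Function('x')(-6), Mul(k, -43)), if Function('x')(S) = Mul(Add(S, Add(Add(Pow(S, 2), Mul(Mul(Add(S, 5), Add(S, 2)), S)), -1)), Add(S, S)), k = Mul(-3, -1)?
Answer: -189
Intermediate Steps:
k = 3
Function('x')(S) = Mul(2, S, Add(-1, S, Pow(S, 2), Mul(S, Add(2, S), Add(5, S)))) (Function('x')(S) = Mul(Add(S, Add(Add(Pow(S, 2), Mul(Mul(Add(5, S), Add(2, S)), S)), -1)), Mul(2, S)) = Mul(Add(S, Add(Add(Pow(S, 2), Mul(Mul(Add(2, S), Add(5, S)), S)), -1)), Mul(2, S)) = Mul(Add(S, Add(Add(Pow(S, 2), Mul(S, Add(2, S), Add(5, S))), -1)), Mul(2, S)) = Mul(Add(S, Add(-1, Pow(S, 2), Mul(S, Add(2, S), Add(5, S)))), Mul(2, S)) = Mul(Add(-1, S, Pow(S, 2), Mul(S, Add(2, S), Add(5, S))), Mul(2, S)) = Mul(2, S, Add(-1, S, Pow(S, 2), Mul(S, Add(2, S), Add(5, S)))))
Add(Function('x')(-6), Mul(k, -43)) = Add(Mul(2, -6, Add(-1, Pow(-6, 3), Mul(8, Pow(-6, 2)), Mul(11, -6))), Mul(3, -43)) = Add(Mul(2, -6, Add(-1, -216, Mul(8, 36), -66)), -129) = Add(Mul(2, -6, Add(-1, -216, 288, -66)), -129) = Add(Mul(2, -6, 5), -129) = Add(-60, -129) = -189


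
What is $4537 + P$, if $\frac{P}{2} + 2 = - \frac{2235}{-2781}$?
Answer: $\frac{4203581}{927} \approx 4534.6$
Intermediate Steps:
$P = - \frac{2218}{927}$ ($P = -4 + 2 \left(- \frac{2235}{-2781}\right) = -4 + 2 \left(\left(-2235\right) \left(- \frac{1}{2781}\right)\right) = -4 + 2 \cdot \frac{745}{927} = -4 + \frac{1490}{927} = - \frac{2218}{927} \approx -2.3927$)
$4537 + P = 4537 - \frac{2218}{927} = \frac{4203581}{927}$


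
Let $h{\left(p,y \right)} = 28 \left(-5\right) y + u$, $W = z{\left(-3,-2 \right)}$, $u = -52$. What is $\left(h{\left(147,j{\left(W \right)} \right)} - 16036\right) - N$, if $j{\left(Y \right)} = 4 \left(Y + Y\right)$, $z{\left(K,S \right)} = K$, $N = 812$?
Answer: $-13540$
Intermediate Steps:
$W = -3$
$j{\left(Y \right)} = 8 Y$ ($j{\left(Y \right)} = 4 \cdot 2 Y = 8 Y$)
$h{\left(p,y \right)} = -52 - 140 y$ ($h{\left(p,y \right)} = 28 \left(-5\right) y - 52 = - 140 y - 52 = -52 - 140 y$)
$\left(h{\left(147,j{\left(W \right)} \right)} - 16036\right) - N = \left(\left(-52 - 140 \cdot 8 \left(-3\right)\right) - 16036\right) - 812 = \left(\left(-52 - -3360\right) - 16036\right) - 812 = \left(\left(-52 + 3360\right) - 16036\right) - 812 = \left(3308 - 16036\right) - 812 = -12728 - 812 = -13540$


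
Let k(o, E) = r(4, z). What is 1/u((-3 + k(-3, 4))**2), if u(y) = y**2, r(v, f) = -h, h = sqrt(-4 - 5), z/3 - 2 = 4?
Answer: -1/324 ≈ -0.0030864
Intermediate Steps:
z = 18 (z = 6 + 3*4 = 6 + 12 = 18)
h = 3*I (h = sqrt(-9) = 3*I ≈ 3.0*I)
r(v, f) = -3*I
k(o, E) = -3*I
1/u((-3 + k(-3, 4))**2) = 1/(((-3 - 3*I)**2)**2) = 1/((-3 - 3*I)**4) = (-3 - 3*I)**(-4)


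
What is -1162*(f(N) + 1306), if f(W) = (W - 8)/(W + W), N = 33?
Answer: -50094401/33 ≈ -1.5180e+6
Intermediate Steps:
f(W) = (-8 + W)/(2*W) (f(W) = (-8 + W)/((2*W)) = (-8 + W)*(1/(2*W)) = (-8 + W)/(2*W))
-1162*(f(N) + 1306) = -1162*((½)*(-8 + 33)/33 + 1306) = -1162*((½)*(1/33)*25 + 1306) = -1162*(25/66 + 1306) = -1162*86221/66 = -50094401/33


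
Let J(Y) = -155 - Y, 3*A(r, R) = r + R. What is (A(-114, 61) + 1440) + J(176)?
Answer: 3274/3 ≈ 1091.3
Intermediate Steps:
A(r, R) = R/3 + r/3 (A(r, R) = (r + R)/3 = (R + r)/3 = R/3 + r/3)
(A(-114, 61) + 1440) + J(176) = (((⅓)*61 + (⅓)*(-114)) + 1440) + (-155 - 1*176) = ((61/3 - 38) + 1440) + (-155 - 176) = (-53/3 + 1440) - 331 = 4267/3 - 331 = 3274/3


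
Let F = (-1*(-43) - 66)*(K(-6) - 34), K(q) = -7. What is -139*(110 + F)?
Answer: -146367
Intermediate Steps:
F = 943 (F = (-1*(-43) - 66)*(-7 - 34) = (43 - 66)*(-41) = -23*(-41) = 943)
-139*(110 + F) = -139*(110 + 943) = -139*1053 = -146367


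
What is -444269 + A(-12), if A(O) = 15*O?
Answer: -444449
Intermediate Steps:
-444269 + A(-12) = -444269 + 15*(-12) = -444269 - 180 = -444449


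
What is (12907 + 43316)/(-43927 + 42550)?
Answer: -6247/153 ≈ -40.830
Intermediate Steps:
(12907 + 43316)/(-43927 + 42550) = 56223/(-1377) = 56223*(-1/1377) = -6247/153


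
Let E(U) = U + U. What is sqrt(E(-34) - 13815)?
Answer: I*sqrt(13883) ≈ 117.83*I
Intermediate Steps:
E(U) = 2*U
sqrt(E(-34) - 13815) = sqrt(2*(-34) - 13815) = sqrt(-68 - 13815) = sqrt(-13883) = I*sqrt(13883)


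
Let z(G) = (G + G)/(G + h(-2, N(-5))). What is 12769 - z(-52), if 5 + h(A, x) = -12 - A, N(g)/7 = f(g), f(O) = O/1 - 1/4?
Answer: 855419/67 ≈ 12767.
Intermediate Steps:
f(O) = -1/4 + O (f(O) = O*1 - 1*1/4 = O - 1/4 = -1/4 + O)
N(g) = -7/4 + 7*g (N(g) = 7*(-1/4 + g) = -7/4 + 7*g)
h(A, x) = -17 - A (h(A, x) = -5 + (-12 - A) = -17 - A)
z(G) = 2*G/(-15 + G) (z(G) = (G + G)/(G + (-17 - 1*(-2))) = (2*G)/(G + (-17 + 2)) = (2*G)/(G - 15) = (2*G)/(-15 + G) = 2*G/(-15 + G))
12769 - z(-52) = 12769 - 2*(-52)/(-15 - 52) = 12769 - 2*(-52)/(-67) = 12769 - 2*(-52)*(-1)/67 = 12769 - 1*104/67 = 12769 - 104/67 = 855419/67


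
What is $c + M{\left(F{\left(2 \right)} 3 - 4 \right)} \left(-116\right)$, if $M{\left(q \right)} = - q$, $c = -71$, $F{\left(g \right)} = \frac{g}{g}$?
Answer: $-187$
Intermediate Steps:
$F{\left(g \right)} = 1$
$c + M{\left(F{\left(2 \right)} 3 - 4 \right)} \left(-116\right) = -71 + - (1 \cdot 3 - 4) \left(-116\right) = -71 + - (3 - 4) \left(-116\right) = -71 + \left(-1\right) \left(-1\right) \left(-116\right) = -71 + 1 \left(-116\right) = -71 - 116 = -187$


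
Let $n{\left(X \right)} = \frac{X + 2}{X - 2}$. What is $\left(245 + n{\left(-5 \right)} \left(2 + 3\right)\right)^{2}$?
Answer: $\frac{2992900}{49} \approx 61080.0$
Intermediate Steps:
$n{\left(X \right)} = \frac{2 + X}{-2 + X}$
$\left(245 + n{\left(-5 \right)} \left(2 + 3\right)\right)^{2} = \left(245 + \frac{2 - 5}{-2 - 5} \left(2 + 3\right)\right)^{2} = \left(245 + \frac{1}{-7} \left(-3\right) 5\right)^{2} = \left(245 + \left(- \frac{1}{7}\right) \left(-3\right) 5\right)^{2} = \left(245 + \frac{3}{7} \cdot 5\right)^{2} = \left(245 + \frac{15}{7}\right)^{2} = \left(\frac{1730}{7}\right)^{2} = \frac{2992900}{49}$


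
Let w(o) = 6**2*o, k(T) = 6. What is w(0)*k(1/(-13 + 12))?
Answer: 0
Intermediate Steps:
w(o) = 36*o
w(0)*k(1/(-13 + 12)) = (36*0)*6 = 0*6 = 0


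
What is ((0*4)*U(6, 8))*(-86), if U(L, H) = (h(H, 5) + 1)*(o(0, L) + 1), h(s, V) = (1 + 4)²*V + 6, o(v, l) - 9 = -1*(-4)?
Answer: 0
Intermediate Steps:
o(v, l) = 13 (o(v, l) = 9 - 1*(-4) = 9 + 4 = 13)
h(s, V) = 6 + 25*V (h(s, V) = 5²*V + 6 = 25*V + 6 = 6 + 25*V)
U(L, H) = 1848 (U(L, H) = ((6 + 25*5) + 1)*(13 + 1) = ((6 + 125) + 1)*14 = (131 + 1)*14 = 132*14 = 1848)
((0*4)*U(6, 8))*(-86) = ((0*4)*1848)*(-86) = (0*1848)*(-86) = 0*(-86) = 0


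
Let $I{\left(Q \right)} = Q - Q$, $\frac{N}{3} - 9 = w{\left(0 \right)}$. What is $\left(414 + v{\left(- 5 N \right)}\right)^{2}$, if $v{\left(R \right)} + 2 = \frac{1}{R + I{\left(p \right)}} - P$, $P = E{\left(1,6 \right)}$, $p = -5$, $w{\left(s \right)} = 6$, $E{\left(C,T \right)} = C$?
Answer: $\frac{8551440676}{50625} \approx 1.6892 \cdot 10^{5}$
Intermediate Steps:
$N = 45$ ($N = 27 + 3 \cdot 6 = 27 + 18 = 45$)
$P = 1$
$I{\left(Q \right)} = 0$
$v{\left(R \right)} = -3 + \frac{1}{R}$ ($v{\left(R \right)} = -2 + \left(\frac{1}{R + 0} - 1\right) = -2 - \left(1 - \frac{1}{R}\right) = -3 + \frac{1}{R}$)
$\left(414 + v{\left(- 5 N \right)}\right)^{2} = \left(414 - \left(3 - \frac{1}{\left(-5\right) 45}\right)\right)^{2} = \left(414 - \left(3 - \frac{1}{-225}\right)\right)^{2} = \left(414 - \frac{676}{225}\right)^{2} = \left(\frac{92474}{225}\right)^{2} = \frac{8551440676}{50625}$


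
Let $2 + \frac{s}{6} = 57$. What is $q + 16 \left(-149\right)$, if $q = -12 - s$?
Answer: $-2726$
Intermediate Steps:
$s = 330$ ($s = -12 + 6 \cdot 57 = -12 + 342 = 330$)
$q = -342$ ($q = -12 - 330 = -342$)
$q + 16 \left(-149\right) = -342 + 16 \left(-149\right) = -342 - 2384 = -2726$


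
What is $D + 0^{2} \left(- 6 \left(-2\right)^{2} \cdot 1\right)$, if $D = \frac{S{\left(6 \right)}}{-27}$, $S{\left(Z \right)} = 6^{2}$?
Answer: $- \frac{4}{3} \approx -1.3333$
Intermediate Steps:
$S{\left(Z \right)} = 36$
$D = - \frac{4}{3}$ ($D = \frac{36}{-27} = 36 \left(- \frac{1}{27}\right) = - \frac{4}{3} \approx -1.3333$)
$D + 0^{2} \left(- 6 \left(-2\right)^{2} \cdot 1\right) = - \frac{4}{3} + 0^{2} \left(- 6 \left(-2\right)^{2} \cdot 1\right) = - \frac{4}{3} + 0 \left(- 6 \cdot 4 \cdot 1\right) = - \frac{4}{3} + 0 \left(\left(-6\right) 4\right) = - \frac{4}{3} + 0 \left(-24\right) = - \frac{4}{3} + 0 = - \frac{4}{3}$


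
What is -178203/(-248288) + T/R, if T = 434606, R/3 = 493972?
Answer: 92997332869/91985489952 ≈ 1.0110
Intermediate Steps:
R = 1481916 (R = 3*493972 = 1481916)
-178203/(-248288) + T/R = -178203/(-248288) + 434606/1481916 = -178203*(-1/248288) + 434606*(1/1481916) = 178203/248288 + 217303/740958 = 92997332869/91985489952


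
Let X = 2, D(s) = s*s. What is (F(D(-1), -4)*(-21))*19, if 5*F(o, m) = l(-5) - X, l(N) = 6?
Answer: -1596/5 ≈ -319.20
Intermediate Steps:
D(s) = s²
F(o, m) = ⅘ (F(o, m) = (6 - 1*2)/5 = (6 - 2)/5 = (⅕)*4 = ⅘)
(F(D(-1), -4)*(-21))*19 = ((⅘)*(-21))*19 = -84/5*19 = -1596/5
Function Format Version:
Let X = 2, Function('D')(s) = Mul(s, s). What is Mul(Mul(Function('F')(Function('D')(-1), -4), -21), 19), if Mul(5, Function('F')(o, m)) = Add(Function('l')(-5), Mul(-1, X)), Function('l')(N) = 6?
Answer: Rational(-1596, 5) ≈ -319.20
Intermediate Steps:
Function('D')(s) = Pow(s, 2)
Function('F')(o, m) = Rational(4, 5) (Function('F')(o, m) = Mul(Rational(1, 5), Add(6, Mul(-1, 2))) = Mul(Rational(1, 5), Add(6, -2)) = Mul(Rational(1, 5), 4) = Rational(4, 5))
Mul(Mul(Function('F')(Function('D')(-1), -4), -21), 19) = Mul(Mul(Rational(4, 5), -21), 19) = Mul(Rational(-84, 5), 19) = Rational(-1596, 5)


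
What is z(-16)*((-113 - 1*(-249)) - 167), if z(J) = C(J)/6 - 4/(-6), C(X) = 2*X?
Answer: 434/3 ≈ 144.67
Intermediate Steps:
z(J) = 2/3 + J/3 (z(J) = (2*J)/6 - 4/(-6) = (2*J)*(1/6) - 4*(-1/6) = J/3 + 2/3 = 2/3 + J/3)
z(-16)*((-113 - 1*(-249)) - 167) = (2/3 + (1/3)*(-16))*((-113 - 1*(-249)) - 167) = (2/3 - 16/3)*((-113 + 249) - 167) = -14*(136 - 167)/3 = -14/3*(-31) = 434/3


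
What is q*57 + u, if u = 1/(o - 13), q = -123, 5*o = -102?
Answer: -1170842/167 ≈ -7011.0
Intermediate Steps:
o = -102/5 (o = (⅕)*(-102) = -102/5 ≈ -20.400)
u = -5/167 (u = 1/(-102/5 - 13) = 1/(-167/5) = -5/167 ≈ -0.029940)
q*57 + u = -123*57 - 5/167 = -7011 - 5/167 = -1170842/167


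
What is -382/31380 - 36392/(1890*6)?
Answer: -9552607/2965410 ≈ -3.2213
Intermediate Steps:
-382/31380 - 36392/(1890*6) = -382*1/31380 - 36392/11340 = -191/15690 - 36392*1/11340 = -191/15690 - 9098/2835 = -9552607/2965410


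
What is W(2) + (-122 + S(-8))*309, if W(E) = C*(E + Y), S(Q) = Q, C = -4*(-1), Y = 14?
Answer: -40106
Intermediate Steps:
C = 4
W(E) = 56 + 4*E (W(E) = 4*(E + 14) = 4*(14 + E) = 56 + 4*E)
W(2) + (-122 + S(-8))*309 = (56 + 4*2) + (-122 - 8)*309 = (56 + 8) - 130*309 = 64 - 40170 = -40106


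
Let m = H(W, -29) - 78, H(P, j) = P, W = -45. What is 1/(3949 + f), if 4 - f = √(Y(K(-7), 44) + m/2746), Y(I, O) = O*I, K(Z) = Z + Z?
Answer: 10854938/42911261573 + I*√4645295614/42911261573 ≈ 0.00025296 + 1.5883e-6*I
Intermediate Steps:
K(Z) = 2*Z
m = -123 (m = -45 - 78 = -123)
Y(I, O) = I*O
f = 4 - I*√4645295614/2746 (f = 4 - √((2*(-7))*44 - 123/2746) = 4 - √(-14*44 - 123*1/2746) = 4 - √(-616 - 123/2746) = 4 - √(-1691659/2746) = 4 - I*√4645295614/2746 ≈ 4.0 - 24.82*I)
1/(3949 + f) = 1/(3949 + (4 - I*√4645295614/2746)) = 1/(3953 - I*√4645295614/2746)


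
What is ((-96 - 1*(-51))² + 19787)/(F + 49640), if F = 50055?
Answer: 21812/99695 ≈ 0.21879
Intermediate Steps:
((-96 - 1*(-51))² + 19787)/(F + 49640) = ((-96 - 1*(-51))² + 19787)/(50055 + 49640) = ((-96 + 51)² + 19787)/99695 = ((-45)² + 19787)*(1/99695) = (2025 + 19787)*(1/99695) = 21812*(1/99695) = 21812/99695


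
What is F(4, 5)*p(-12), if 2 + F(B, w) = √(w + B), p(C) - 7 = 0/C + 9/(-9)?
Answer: 6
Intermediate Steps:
p(C) = 6 (p(C) = 7 + (0/C + 9/(-9)) = 7 + (0 + 9*(-⅑)) = 7 + (0 - 1) = 7 - 1 = 6)
F(B, w) = -2 + √(B + w) (F(B, w) = -2 + √(w + B) = -2 + √(B + w))
F(4, 5)*p(-12) = (-2 + √(4 + 5))*6 = (-2 + √9)*6 = (-2 + 3)*6 = 1*6 = 6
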